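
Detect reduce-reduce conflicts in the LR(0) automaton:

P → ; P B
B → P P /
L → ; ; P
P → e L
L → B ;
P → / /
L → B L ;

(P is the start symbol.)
No reduce-reduce conflicts

A reduce-reduce conflict occurs when an LR(0) state has two complete items [A → α .] and [B → β .] — both call for a reduction, and with no lookahead the parser cannot choose between them.

Augment with P' → P and build the canonical LR(0) collection (I0 = CLOSURE({[P' → . P]}), then GOTO on every symbol after a dot until no new states appear). It has 19 states:
  I0: { [P → . / /], [P → . ; P B], [P → . e L], [P' → . P] }  — shift
  I1: { [P → / . /] }  — shift
  I2: { [P → . / /], [P → . ; P B], [P → . e L], [P → ; . P B] }  — shift
  I3: { [P' → P .] }  — accept
  I4: { [B → . P P /], [L → . ; ; P], [L → . B ;], [L → . B L ;], [P → . / /], [P → . ; P B], [P → . e L], [P → e . L] }  — shift
  I5: { [L → ; . ; P], [P → . / /], [P → . ; P B], [P → . e L], [P → ; . P B] }  — shift
  I6: { [B → . P P /], [L → . ; ; P], [L → . B ;], [L → . B L ;], [L → B . ;], [L → B . L ;], [P → . / /], [P → . ; P B], [P → . e L] }  — shift
  I7: { [P → e L .] }  — reduce
  I8: { [B → P . P /], [P → . / /], [P → . ; P B], [P → . e L] }  — shift
  I9: { [B → P P . /] }  — shift
  I10: { [B → P P / .] }  — reduce
  I11: { [L → ; . ; P], [L → B ; .], [P → . / /], [P → . ; P B], [P → . e L], [P → ; . P B] }  — shift, reduce
  I12: { [L → B L . ;] }  — shift
  I13: { [L → B L ; .] }  — reduce
  I14: { [L → ; ; . P], [P → . / /], [P → . ; P B], [P → . e L], [P → ; . P B] }  — shift
  I15: { [B → . P P /], [P → . / /], [P → . ; P B], [P → . e L], [P → ; P . B] }  — shift
  I16: { [P → ; P B .] }  — reduce
  I17: { [B → . P P /], [L → ; ; P .], [P → . / /], [P → . ; P B], [P → . e L], [P → ; P . B] }  — shift, reduce
  I18: { [P → / / .] }  — reduce

No state contains more than one complete item.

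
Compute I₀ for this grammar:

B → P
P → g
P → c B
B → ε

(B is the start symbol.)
First, augment the grammar with B' → B
I₀ = CLOSURE({ [B' → . B] }):
  [B' → . B] has the dot before B: add [B → . P], [B → .]
  [B → . P] has the dot before P: add [P → . g], [P → . c B]
No further items can be added.

I₀ = { [B → . P], [B → .], [B' → . B], [P → . c B], [P → . g] }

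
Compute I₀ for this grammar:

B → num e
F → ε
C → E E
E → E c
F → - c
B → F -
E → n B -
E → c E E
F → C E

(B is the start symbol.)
{ [B → . F -], [B → . num e], [B' → . B], [C → . E E], [E → . E c], [E → . c E E], [E → . n B -], [F → . - c], [F → . C E], [F → .] }

First, augment the grammar with B' → B
I₀ = CLOSURE({ [B' → . B] }):
  [B' → . B] has the dot before B: add [B → . num e], [B → . F -]
  [B → . F -] has the dot before F: add [F → .], [F → . - c], [F → . C E]
  [F → . C E] has the dot before C: add [C → . E E]
  [C → . E E] has the dot before E: add [E → . E c], [E → . n B -], [E → . c E E]
No further items can be added.

I₀ = { [B → . F -], [B → . num e], [B' → . B], [C → . E E], [E → . E c], [E → . c E E], [E → . n B -], [F → . - c], [F → . C E], [F → .] }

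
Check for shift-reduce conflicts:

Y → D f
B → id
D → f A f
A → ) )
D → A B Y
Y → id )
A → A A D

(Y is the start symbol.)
A shift-reduce conflict occurs when an LR(0) state has both:
  - a complete (reduce) item [A → α .] (dot at the end), and
  - a shift item [B → β . c γ] (dot before a terminal).

Augment with Y' → Y and build the canonical LR(0) collection (I0 = CLOSURE({[Y' → . Y]}), then GOTO on every symbol after a dot until no new states appear). It has 18 states:
  I0: { [A → . ) )], [A → . A A D], [D → . A B Y], [D → . f A f], [Y → . D f], [Y → . id )], [Y' → . Y] }  — shift
  I1: { [A → ) . )] }  — shift
  I2: { [A → . ) )], [A → . A A D], [A → A . A D], [B → . id], [D → A . B Y] }  — shift
  I3: { [Y → D . f] }  — shift
  I4: { [Y' → Y .] }  — accept
  I5: { [A → . ) )], [A → . A A D], [D → f . A f] }  — shift
  I6: { [Y → id . )] }  — shift
  I7: { [Y → id ) .] }  — reduce
  I8: { [A → . ) )], [A → . A A D], [A → A . A D], [D → f A . f] }  — shift
  I9: { [A → . ) )], [A → . A A D], [A → A . A D], [A → A A . D], [D → . A B Y], [D → . f A f] }  — shift
  I10: { [D → f A f .] }  — reduce
  I11: { [A → . ) )], [A → . A A D], [A → A . A D], [A → A A . D], [B → . id], [D → . A B Y], [D → . f A f], [D → A . B Y] }  — shift
  I12: { [A → A A D .] }  — reduce
  I13: { [A → . ) )], [A → . A A D], [D → . A B Y], [D → . f A f], [D → A B . Y], [Y → . D f], [Y → . id )] }  — shift
  I14: { [B → id .] }  — reduce
  I15: { [D → A B Y .] }  — reduce
  I16: { [Y → D f .] }  — reduce
  I17: { [A → ) ) .] }  — reduce

No state contains both a complete item and a shift item.

Answer: No shift-reduce conflicts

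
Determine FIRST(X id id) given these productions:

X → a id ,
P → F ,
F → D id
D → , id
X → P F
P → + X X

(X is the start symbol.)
{ '+', ',', 'a' }

FIRST sets of the non-terminals involved (from the grammar, by fixed-point iteration):
  FIRST(X) = { '+', ',', 'a' }

To compute FIRST(X id id), process the symbols left to right:
Symbol X is a non-terminal. Add FIRST(X) \ {ε} = { '+', ',', 'a' }
X is not nullable (ε ∉ FIRST(X)), so stop here.
FIRST(X id id) = { '+', ',', 'a' }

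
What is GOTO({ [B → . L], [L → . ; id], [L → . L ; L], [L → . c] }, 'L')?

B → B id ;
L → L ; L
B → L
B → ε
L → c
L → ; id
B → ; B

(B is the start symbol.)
{ [B → L .], [L → L . ; L] }

GOTO(I, 'L') = CLOSURE({ [A → αX.β] : [A → α.Xβ] ∈ I, X = 'L' })

Items with dot before 'L', with the dot advanced:
  [B → . L] → [B → L .]
  [L → . L ; L] → [L → L . ; L]
Closure adds nothing (no advanced item has the dot before a non-terminal).

GOTO = { [B → L .], [L → L . ; L] }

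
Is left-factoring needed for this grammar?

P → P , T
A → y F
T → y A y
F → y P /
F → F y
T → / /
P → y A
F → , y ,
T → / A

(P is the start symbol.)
Yes, T has productions with common prefix '/'

Left-factoring is needed when two productions for the same non-terminal
share a common prefix on the right-hand side.

Productions for P:
  P → P , T
  P → y A
Productions for T:
  T → y A y
  T → / /
  T → / A
Productions for F:
  F → y P /
  F → F y
  F → , y ,

Found common prefix '/' in productions for T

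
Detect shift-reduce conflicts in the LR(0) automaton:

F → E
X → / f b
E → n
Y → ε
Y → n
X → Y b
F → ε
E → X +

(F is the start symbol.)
A shift-reduce conflict occurs when an LR(0) state has both:
  - a complete (reduce) item [A → α .] (dot at the end), and
  - a shift item [B → β . c γ] (dot before a terminal).

Augment with F' → F and build the canonical LR(0) collection (I0 = CLOSURE({[F' → . F]}), then GOTO on every symbol after a dot until no new states appear). It has 11 states:
  I0: { [E → . X +], [E → . n], [F → . E], [F → .], [F' → . F], [X → . / f b], [X → . Y b], [Y → . n], [Y → .] }  — shift, 2 reduces
  I1: { [X → / . f b] }  — shift
  I2: { [F → E .] }  — reduce
  I3: { [F' → F .] }  — accept
  I4: { [E → X . +] }  — shift
  I5: { [X → Y . b] }  — shift
  I6: { [E → n .], [Y → n .] }  — 2 reduces
  I7: { [X → Y b .] }  — reduce
  I8: { [E → X + .] }  — reduce
  I9: { [X → / f . b] }  — shift
  I10: { [X → / f b .] }  — reduce

I0 contains reduce items [F → .], [Y → .] and shift items [E → . n], [X → . / f b], [Y → . n] — shift-reduce conflict.

Answer: Yes — I0: [F → .] vs [E → . n]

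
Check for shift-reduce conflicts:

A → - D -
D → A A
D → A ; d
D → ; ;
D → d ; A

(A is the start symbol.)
A shift-reduce conflict occurs when an LR(0) state has both:
  - a complete (reduce) item [A → α .] (dot at the end), and
  - a shift item [B → β . c γ] (dot before a terminal).

Augment with A' → A and build the canonical LR(0) collection (I0 = CLOSURE({[A' → . A]}), then GOTO on every symbol after a dot until no new states appear). It has 14 states:
  I0: { [A → . - D -], [A' → . A] }  — shift
  I1: { [A → - . D -], [A → . - D -], [D → . ; ;], [D → . A ; d], [D → . A A], [D → . d ; A] }  — shift
  I2: { [A' → A .] }  — accept
  I3: { [D → ; . ;] }  — shift
  I4: { [A → . - D -], [D → A . ; d], [D → A . A] }  — shift
  I5: { [A → - D . -] }  — shift
  I6: { [D → d . ; A] }  — shift
  I7: { [A → . - D -], [D → d ; . A] }  — shift
  I8: { [D → d ; A .] }  — reduce
  I9: { [A → - D - .] }  — reduce
  I10: { [D → A ; . d] }  — shift
  I11: { [D → A A .] }  — reduce
  I12: { [D → A ; d .] }  — reduce
  I13: { [D → ; ; .] }  — reduce

No state contains both a complete item and a shift item.

Answer: No shift-reduce conflicts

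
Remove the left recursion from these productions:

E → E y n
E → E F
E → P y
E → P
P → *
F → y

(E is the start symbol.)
E → P y E'
E → P E'
E' → y n E'
E' → F E'
E' → ε
P → *
F → y

E is directly left-recursive. The standard transformation for
  A → A α₁ | ... | A α_m | β₁ | ... | β_n
is
  A  → β₁ A' | ... | β_n A'
  A' → α₁ A' | ... | α_m A' | ε

E → P y becomes E → P y E'
E → P becomes E → P E'
E → E y n becomes E' → y n E'
E → E F becomes E' → F E'
Add E' → ε

Productions for other non-terminals are unchanged:
  P → *
  F → y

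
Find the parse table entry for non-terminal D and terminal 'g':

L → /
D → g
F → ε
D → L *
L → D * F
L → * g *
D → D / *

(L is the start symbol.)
D → g, D → L *, D → D / *

To find M[D, 'g'], we find productions for D where 'g' is in the predict set (PREDICT(N → α) = (FIRST(α) \ {ε}) ∪ (FOLLOW(N) if α ⇒* ε)).

Relevant sets:
  FIRST(L) = { '*', '/', 'g' }
  FIRST(D) = { '*', '/', 'g' }

D → g: PREDICT = { 'g' }
  'g' is in predict set, so this production goes in M[D, 'g']
D → L *: PREDICT = { '*', '/', 'g' }
  'g' is in predict set, so this production goes in M[D, 'g']
D → D / *: PREDICT = { '*', '/', 'g' }
  'g' is in predict set, so this production goes in M[D, 'g']

M[D, 'g'] = D → g, D → L *, D → D / *  (a multiply-defined cell — the grammar is not LL(1))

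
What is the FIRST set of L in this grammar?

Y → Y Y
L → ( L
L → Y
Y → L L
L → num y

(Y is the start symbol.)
{ '(', 'num' }

To compute FIRST(L), examine every production with L on the left-hand side, reading each right-hand side left to right until a non-nullable symbol is reached.

FIRST sets of the other non-terminals involved (by the same procedure, iterated to a fixed point):
  FIRST(Y) = { '(', 'num' }

From L → ( L:
  - '(' is a terminal: add '(' and stop
From L → Y:
  - Y is a non-terminal: add FIRST(Y) \ {ε} = { '(', 'num' }
    Y is not nullable, so stop
From L → num y:
  - num is a terminal: add 'num' and stop

Collecting: FIRST(L) = { '(', 'num' }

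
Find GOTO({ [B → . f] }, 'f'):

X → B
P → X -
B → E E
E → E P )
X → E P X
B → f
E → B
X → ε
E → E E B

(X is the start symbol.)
{ [B → f .] }

GOTO(I, 'f') = CLOSURE({ [A → αX.β] : [A → α.Xβ] ∈ I, X = 'f' })

Items with dot before 'f', with the dot advanced:
  [B → . f] → [B → f .]
Closure adds nothing (no advanced item has the dot before a non-terminal).

GOTO = { [B → f .] }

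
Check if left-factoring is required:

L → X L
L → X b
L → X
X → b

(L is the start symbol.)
Yes, L has productions with common prefix 'X'

Left-factoring is needed when two productions for the same non-terminal
share a common prefix on the right-hand side.

Productions for L:
  L → X L
  L → X b
  L → X

Found common prefix 'X' in productions for L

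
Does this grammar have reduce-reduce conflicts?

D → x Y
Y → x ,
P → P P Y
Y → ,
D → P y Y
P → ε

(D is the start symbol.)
No reduce-reduce conflicts

A reduce-reduce conflict occurs when an LR(0) state has two complete items [A → α .] and [B → β .] — both call for a reduction, and with no lookahead the parser cannot choose between them.

Augment with D' → D and build the canonical LR(0) collection (I0 = CLOSURE({[D' → . D]}), then GOTO on every symbol after a dot until no new states appear). It has 12 states:
  I0: { [D → . P y Y], [D → . x Y], [D' → . D], [P → . P P Y], [P → .] }  — shift, reduce
  I1: { [D' → D .] }  — accept
  I2: { [D → P . y Y], [P → . P P Y], [P → .], [P → P . P Y] }  — shift, reduce
  I3: { [D → x . Y], [Y → . ,], [Y → . x ,] }  — shift
  I4: { [Y → , .] }  — reduce
  I5: { [D → x Y .] }  — reduce
  I6: { [Y → x . ,] }  — shift
  I7: { [Y → x , .] }  — reduce
  I8: { [P → . P P Y], [P → .], [P → P . P Y], [P → P P . Y], [Y → . ,], [Y → . x ,] }  — shift, reduce
  I9: { [D → P y . Y], [Y → . ,], [Y → . x ,] }  — shift
  I10: { [D → P y Y .] }  — reduce
  I11: { [P → P P Y .] }  — reduce

No state contains more than one complete item.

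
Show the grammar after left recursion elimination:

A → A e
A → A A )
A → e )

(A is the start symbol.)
A → e ) A'
A' → e A'
A' → A ) A'
A' → ε

A is directly left-recursive. The standard transformation for
  A → A α₁ | ... | A α_m | β₁ | ... | β_n
is
  A  → β₁ A' | ... | β_n A'
  A' → α₁ A' | ... | α_m A' | ε

A → e ) becomes A → e ) A'
A → A e becomes A' → e A'
A → A A ) becomes A' → A ) A'
Add A' → ε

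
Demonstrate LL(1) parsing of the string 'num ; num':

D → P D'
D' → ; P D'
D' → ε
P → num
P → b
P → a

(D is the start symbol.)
Stack is shown with the top on the left.

Stack     Input        Action
-----------------------------
D $       num ; num $  output D → P D'
P D' $    num ; num $  output P → num
num D' $  num ; num $  match 'num'
D' $      ; num $      output D' → ; P D'
; P D' $  ; num $      match ';'
P D' $    num $        output P → num
num D' $  num $        match 'num'
D' $      $            output D' → ε
$         $            accept

The string is accepted.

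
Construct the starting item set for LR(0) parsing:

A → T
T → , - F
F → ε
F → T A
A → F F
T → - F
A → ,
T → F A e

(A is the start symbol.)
{ [A → . ,], [A → . F F], [A → . T], [A' → . A], [F → . T A], [F → .], [T → . , - F], [T → . - F], [T → . F A e] }

First, augment the grammar with A' → A
I₀ = CLOSURE({ [A' → . A] }):
  [A' → . A] has the dot before A: add [A → . T], [A → . F F], [A → . ,]
  [A → . T] has the dot before T: add [T → . , - F], [T → . - F], [T → . F A e]
  [A → . F F] has the dot before F: add [F → .], [F → . T A]
No further items can be added.

I₀ = { [A → . ,], [A → . F F], [A → . T], [A' → . A], [F → . T A], [F → .], [T → . , - F], [T → . - F], [T → . F A e] }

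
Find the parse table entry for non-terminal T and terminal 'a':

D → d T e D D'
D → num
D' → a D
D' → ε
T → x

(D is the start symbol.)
To find M[T, 'a'], we find productions for T where 'a' is in the predict set (PREDICT(N → α) = (FIRST(α) \ {ε}) ∪ (FOLLOW(N) if α ⇒* ε)).

T → x: PREDICT = { 'x' }

M[T, 'a'] is empty (no production applies)

Answer: Empty (error entry)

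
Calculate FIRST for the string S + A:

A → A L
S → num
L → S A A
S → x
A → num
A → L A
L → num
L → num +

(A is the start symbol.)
{ 'num', 'x' }

FIRST sets of the non-terminals involved (from the grammar, by fixed-point iteration):
  FIRST(S) = { 'num', 'x' }

To compute FIRST(S + A), process the symbols left to right:
Symbol S is a non-terminal. Add FIRST(S) \ {ε} = { 'num', 'x' }
S is not nullable (ε ∉ FIRST(S)), so stop here.
FIRST(S + A) = { 'num', 'x' }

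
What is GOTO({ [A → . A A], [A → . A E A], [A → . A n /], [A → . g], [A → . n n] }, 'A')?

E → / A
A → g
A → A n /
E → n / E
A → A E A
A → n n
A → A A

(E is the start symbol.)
{ [A → . A A], [A → . A E A], [A → . A n /], [A → . g], [A → . n n], [A → A . A], [A → A . E A], [A → A . n /], [E → . / A], [E → . n / E] }

GOTO(I, 'A') = CLOSURE({ [A → αX.β] : [A → α.Xβ] ∈ I, X = 'A' })

Items with dot before 'A', with the dot advanced:
  [A → . A A] → [A → A . A]
  [A → . A E A] → [A → A . E A]
  [A → . A n /] → [A → A . n /]
Closure of the advanced items:
  [A → A . A] has the dot before A: add [A → . g], [A → . A n /], [A → . A E A], [A → . n n], [A → . A A]
  [A → A . E A] has the dot before E: add [E → . / A], [E → . n / E]

GOTO = { [A → . A A], [A → . A E A], [A → . A n /], [A → . g], [A → . n n], [A → A . A], [A → A . E A], [A → A . n /], [E → . / A], [E → . n / E] }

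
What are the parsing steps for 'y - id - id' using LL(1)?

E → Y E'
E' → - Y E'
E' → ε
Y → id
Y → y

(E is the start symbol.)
Stack is shown with the top on the left.

Stack     Input          Action
-------------------------------
E $       y - id - id $  output E → Y E'
Y E' $    y - id - id $  output Y → y
y E' $    y - id - id $  match 'y'
E' $      - id - id $    output E' → - Y E'
- Y E' $  - id - id $    match '-'
Y E' $    id - id $      output Y → id
id E' $   id - id $      match 'id'
E' $      - id $         output E' → - Y E'
- Y E' $  - id $         match '-'
Y E' $    id $           output Y → id
id E' $   id $           match 'id'
E' $      $              output E' → ε
$         $              accept

The string is accepted.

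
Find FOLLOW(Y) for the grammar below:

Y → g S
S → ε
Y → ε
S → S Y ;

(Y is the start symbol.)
Y is the start symbol, so $ ∈ FOLLOW(Y).
In S → S Y ;: Y is followed by ';', add FIRST(';') \ {ε} = { ';' }

Taking the union: FOLLOW(Y) = { $, ';' }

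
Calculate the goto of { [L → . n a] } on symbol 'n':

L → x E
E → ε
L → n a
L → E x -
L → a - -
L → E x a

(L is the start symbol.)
{ [L → n . a] }

GOTO(I, 'n') = CLOSURE({ [A → αX.β] : [A → α.Xβ] ∈ I, X = 'n' })

Items with dot before 'n', with the dot advanced:
  [L → . n a] → [L → n . a]
Closure adds nothing (no advanced item has the dot before a non-terminal).

GOTO = { [L → n . a] }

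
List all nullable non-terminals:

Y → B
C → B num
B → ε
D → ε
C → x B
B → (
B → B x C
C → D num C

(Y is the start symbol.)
{ 'B', 'D', 'Y' }

A non-terminal is nullable if it can derive ε (the empty string): either it has an ε-production, or it has a production whose right-hand side consists entirely of nullable non-terminals.

ε-productions: B → ε, D → ε
So B, D are immediately nullable.
Y → B: every symbol on the right is nullable, so Y is nullable too.
No further non-terminal can be added: every production for the remaining non-terminals contains a terminal or a non-nullable non-terminal.
Nullable = { 'B', 'D', 'Y' }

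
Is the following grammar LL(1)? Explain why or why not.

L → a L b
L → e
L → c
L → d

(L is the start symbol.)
A grammar is LL(1) if for each non-terminal N with multiple productions, the predict sets of those productions are pairwise disjoint, where PREDICT(N → α) = (FIRST(α) \ {ε}) ∪ (FOLLOW(N) if α ⇒* ε).

For L:
  PREDICT(L → a L b) = { 'a' }
  PREDICT(L → e) = { 'e' }
  PREDICT(L → c) = { 'c' }
  PREDICT(L → d) = { 'd' }

All predict sets are disjoint. The grammar IS LL(1).

Answer: Yes, the grammar is LL(1).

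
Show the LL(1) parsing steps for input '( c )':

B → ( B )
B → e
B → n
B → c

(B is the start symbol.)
Stack is shown with the top on the left.

Stack    Input    Action
------------------------
B $      ( c ) $  output B → ( B )
( B ) $  ( c ) $  match '('
B ) $    c ) $    output B → c
c ) $    c ) $    match 'c'
) $      ) $      match ')'
$        $        accept

The string is accepted.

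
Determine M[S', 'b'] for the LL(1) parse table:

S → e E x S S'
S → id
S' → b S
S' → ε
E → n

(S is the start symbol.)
To find M[S', 'b'], we find productions for S' where 'b' is in the predict set (PREDICT(N → α) = (FIRST(α) \ {ε}) ∪ (FOLLOW(N) if α ⇒* ε)).

Relevant sets:
  FOLLOW(S') = { $, 'b' }

S' → b S: PREDICT = { 'b' }
  'b' is in predict set, so this production goes in M[S', 'b']
S' → ε: PREDICT = { $, 'b' }
  'b' is in predict set, so this production goes in M[S', 'b']

M[S', 'b'] = S' → b S, S' → ε  (a multiply-defined cell — the grammar is not LL(1))

Answer: S' → b S, S' → ε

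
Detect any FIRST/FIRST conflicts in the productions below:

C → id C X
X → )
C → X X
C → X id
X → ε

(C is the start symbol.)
A FIRST/FIRST conflict occurs when two productions N → α and N → β for the same non-terminal have FIRST(α) ∩ FIRST(β) ≠ ∅ (with ε ∈ FIRST of a nullable right-hand side, so two nullable alternatives also conflict).

FIRST sets of the non-terminals at (or reachable through a nullable prefix from) the front of some alternative:
  FIRST(X) = { ')', ε }

Productions for C:
  C → id C X: FIRST = { 'id' }
  C → X X: FIRST = { ')', ε }
  C → X id: FIRST = { ')', 'id' }
Productions for X:
  X → ): FIRST = { ')' }
  X → ε: FIRST = { ε }

Conflict for C: C → id C X and C → X id
  Overlap: { 'id' }
Conflict for C: C → X X and C → X id
  Overlap: { ')' }

Answer: Yes. C → id C X / C → X id on { 'id' }; C → X X / C → X id on { ')' }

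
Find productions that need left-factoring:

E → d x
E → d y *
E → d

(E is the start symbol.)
Left-factoring is needed when two productions for the same non-terminal
share a common prefix on the right-hand side.

Productions for E:
  E → d x
  E → d y *
  E → d

Found common prefix 'd' in productions for E

Answer: Yes, E has productions with common prefix 'd'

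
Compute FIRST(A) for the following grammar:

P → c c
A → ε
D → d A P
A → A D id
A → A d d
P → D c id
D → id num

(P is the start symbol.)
{ 'd', 'id', ε }

To compute FIRST(A), examine every production with A on the left-hand side, reading each right-hand side left to right until a non-nullable symbol is reached.

FIRST sets of the other non-terminals involved (by the same procedure, iterated to a fixed point):
  FIRST(D) = { 'd', 'id' }

From A → ε:
  - ε-production, so ε ∈ FIRST(A)
From A → A D id:
  - A is the symbol being defined: contributes nothing new
    A is nullable, so continue to the next symbol
  - D is a non-terminal: add FIRST(D) \ {ε} = { 'd', 'id' }
    D is not nullable, so stop
From A → A d d:
  - A is the symbol being defined: contributes nothing new
    A is nullable, so continue to the next symbol
  - d is a terminal: add 'd' and stop

Collecting: FIRST(A) = { 'd', 'id', ε }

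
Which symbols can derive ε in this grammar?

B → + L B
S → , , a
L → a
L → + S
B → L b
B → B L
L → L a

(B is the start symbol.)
A non-terminal is nullable if it can derive ε (the empty string): either it has an ε-production, or it has a production whose right-hand side consists entirely of nullable non-terminals.

There are no ε-productions, so no non-terminal can derive ε.
No non-terminals are nullable.

Answer: None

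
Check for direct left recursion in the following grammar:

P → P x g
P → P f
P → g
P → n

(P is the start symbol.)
Yes, P is left-recursive

Direct left recursion occurs when N → N α for some non-terminal N (the right-hand side begins with the left-hand side itself).

P → P x g: LEFT RECURSIVE (starts with P)
P → P f: LEFT RECURSIVE (starts with P)
P → g: starts with g
P → n: starts with n

The grammar has direct left recursion on: P.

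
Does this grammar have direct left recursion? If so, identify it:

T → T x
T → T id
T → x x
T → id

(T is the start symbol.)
Yes, T is left-recursive

T → T x: LEFT RECURSIVE (starts with T)
T → T id: LEFT RECURSIVE (starts with T)
T → x x: starts with x
T → id: starts with id

The grammar has direct left recursion on: T.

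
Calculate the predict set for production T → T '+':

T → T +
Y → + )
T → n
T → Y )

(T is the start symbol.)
{ '+', 'n' }

PREDICT(T → T '+') = (FIRST(RHS) \ {ε}) ∪ (FOLLOW(T) if ε ∈ FIRST(RHS), i.e. RHS ⇒* ε)
FIRST(T) = { '+', 'n' }
FIRST(T '+') = { '+', 'n' }
ε ∉ FIRST(T '+'), so FOLLOW(T) is not added.
PREDICT(T → T '+') = { '+', 'n' }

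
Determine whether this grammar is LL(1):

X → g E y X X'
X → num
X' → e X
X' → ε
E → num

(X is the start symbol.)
Relevant sets:
  FOLLOW(X') = { $, 'e' }

For X:
  PREDICT(X → g E y X X') = { 'g' }
  PREDICT(X → num) = { 'num' }
For X':
  PREDICT(X' → e X) = { 'e' }
  PREDICT(X' → ε) = { $, 'e' }
E has a single production, so nothing to check there.

Conflict found: Predict set conflict for X': { 'e' }
The grammar is NOT LL(1).

Answer: No. Predict set conflict for X': { 'e' }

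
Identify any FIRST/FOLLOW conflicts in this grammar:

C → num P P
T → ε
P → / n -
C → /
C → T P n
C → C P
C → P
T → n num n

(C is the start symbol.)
No FIRST/FOLLOW conflicts.

Nullable non-terminals: T.

T: nullable alternative(s) T → ε; FOLLOW(T) = { '/' }
  T → ε: FIRST \ {ε} = { } — this is the only nullable alternative, skip
  T → n num n: FIRST \ {ε} = { 'n' } — disjoint from FOLLOW(T)

C, P have no nullable alternative, so no FIRST/FOLLOW check is needed there.

No FIRST/FOLLOW conflicts found.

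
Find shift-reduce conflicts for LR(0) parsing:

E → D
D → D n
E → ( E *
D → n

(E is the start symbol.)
A shift-reduce conflict occurs when an LR(0) state has both:
  - a complete (reduce) item [A → α .] (dot at the end), and
  - a shift item [B → β . c γ] (dot before a terminal).

Augment with E' → E and build the canonical LR(0) collection (I0 = CLOSURE({[E' → . E]}), then GOTO on every symbol after a dot until no new states appear). It has 8 states:
  I0: { [D → . D n], [D → . n], [E → . ( E *], [E → . D], [E' → . E] }  — shift
  I1: { [D → . D n], [D → . n], [E → ( . E *], [E → . ( E *], [E → . D] }  — shift
  I2: { [D → D . n], [E → D .] }  — shift, reduce
  I3: { [E' → E .] }  — accept
  I4: { [D → n .] }  — reduce
  I5: { [D → D n .] }  — reduce
  I6: { [E → ( E . *] }  — shift
  I7: { [E → ( E * .] }  — reduce

I2 contains reduce item [E → D .] and shift item [D → D . n] — shift-reduce conflict.

Answer: Yes — I2: [E → D .] vs [D → D . n]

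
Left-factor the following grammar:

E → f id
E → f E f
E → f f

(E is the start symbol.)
E → f E'
E' → id
E' → E f
E' → f

Left-factoring transforms A → αβ₁ | αβ₂ into A → αA' and A' → β₁ | β₂
(α is the longest common prefix among the alternatives). Repeat until
no nonterminal has two alternatives with a common prefix.

Round 1: E has alternatives sharing prefix 'f'. Introduce E': E → f E'
  Add: E' → id
  Add: E' → E f
  Add: E' → f

No remaining common prefixes — done.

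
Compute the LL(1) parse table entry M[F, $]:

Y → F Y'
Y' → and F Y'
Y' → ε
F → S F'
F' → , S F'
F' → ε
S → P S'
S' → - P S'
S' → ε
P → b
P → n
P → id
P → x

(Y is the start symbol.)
Empty (error entry)

To find M[F, $], we find productions for F where $ is in the predict set (PREDICT(N → α) = (FIRST(α) \ {ε}) ∪ (FOLLOW(N) if α ⇒* ε)).

Relevant sets:
  FIRST(S) = { 'b', 'id', 'n', 'x' }

F → S F': PREDICT = { 'b', 'id', 'n', 'x' }

M[F, $] is empty (no production applies)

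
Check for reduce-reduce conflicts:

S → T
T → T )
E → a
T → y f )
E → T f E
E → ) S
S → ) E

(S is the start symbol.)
A reduce-reduce conflict occurs when an LR(0) state has two complete items [A → α .] and [B → β .] — both call for a reduction, and with no lookahead the parser cannot choose between them.

Augment with S' → S and build the canonical LR(0) collection (I0 = CLOSURE({[S' → . S]}), then GOTO on every symbol after a dot until no new states appear). It has 15 states:
  I0: { [S → . ) E], [S → . T], [S' → . S], [T → . T )], [T → . y f )] }  — shift
  I1: { [E → . ) S], [E → . T f E], [E → . a], [S → ) . E], [T → . T )], [T → . y f )] }  — shift
  I2: { [S' → S .] }  — accept
  I3: { [S → T .], [T → T . )] }  — shift, reduce
  I4: { [T → y . f )] }  — shift
  I5: { [T → y f . )] }  — shift
  I6: { [T → y f ) .] }  — reduce
  I7: { [T → T ) .] }  — reduce
  I8: { [E → ) . S], [S → . ) E], [S → . T], [T → . T )], [T → . y f )] }  — shift
  I9: { [S → ) E .] }  — reduce
  I10: { [E → T . f E], [T → T . )] }  — shift
  I11: { [E → a .] }  — reduce
  I12: { [E → . ) S], [E → . T f E], [E → . a], [E → T f . E], [T → . T )], [T → . y f )] }  — shift
  I13: { [E → T f E .] }  — reduce
  I14: { [E → ) S .] }  — reduce

No state contains more than one complete item.

Answer: No reduce-reduce conflicts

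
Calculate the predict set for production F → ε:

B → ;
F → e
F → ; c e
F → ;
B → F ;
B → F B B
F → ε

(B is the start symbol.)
{ ';', 'e' }

PREDICT(F → ε) = (FIRST(RHS) \ {ε}) ∪ (FOLLOW(F) if ε ∈ FIRST(RHS), i.e. RHS ⇒* ε)
The right-hand side is ε (FIRST(ε) = { ε }), so the predict set is FOLLOW(F) = { ';', 'e' }
PREDICT(F → ε) = { ';', 'e' }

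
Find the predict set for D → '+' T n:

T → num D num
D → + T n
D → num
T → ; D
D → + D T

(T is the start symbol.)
PREDICT(D → '+' T n) = (FIRST(RHS) \ {ε}) ∪ (FOLLOW(D) if ε ∈ FIRST(RHS), i.e. RHS ⇒* ε)
FIRST('+' T n) = { '+' }
ε ∉ FIRST('+' T n), so FOLLOW(D) is not added.
PREDICT(D → '+' T n) = { '+' }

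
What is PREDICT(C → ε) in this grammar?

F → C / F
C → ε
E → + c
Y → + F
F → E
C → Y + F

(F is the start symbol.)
{ '/' }

PREDICT(C → ε) = (FIRST(RHS) \ {ε}) ∪ (FOLLOW(C) if ε ∈ FIRST(RHS), i.e. RHS ⇒* ε)
The right-hand side is ε (FIRST(ε) = { ε }), so the predict set is FOLLOW(C) = { '/' }
PREDICT(C → ε) = { '/' }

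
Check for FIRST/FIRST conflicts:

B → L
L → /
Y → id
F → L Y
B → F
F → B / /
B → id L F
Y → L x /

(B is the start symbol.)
Yes. B → L / B → F on { '/' }; B → F / B → id L F on { 'id' }; F → L Y / F → B '/' '/' on { '/' }

FIRST sets of the non-terminals at (or reachable through a nullable prefix from) the front of some alternative:
  FIRST(L) = { '/' }
  FIRST(F) = { '/', 'id' }
  FIRST(B) = { '/', 'id' }

Productions for B:
  B → L: FIRST = { '/' }
  B → F: FIRST = { '/', 'id' }
  B → id L F: FIRST = { 'id' }
Productions for Y:
  Y → id: FIRST = { 'id' }
  Y → L x /: FIRST = { '/' }
Productions for F:
  F → L Y: FIRST = { '/' }
  F → B / /: FIRST = { '/', 'id' }
L has only one production, so no FIRST/FIRST conflict is possible there.

Conflict for B: B → L and B → F
  Overlap: { '/' }
Conflict for B: B → F and B → id L F
  Overlap: { 'id' }
Conflict for F: F → L Y and F → B / /
  Overlap: { '/' }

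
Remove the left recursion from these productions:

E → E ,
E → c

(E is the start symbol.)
E is directly left-recursive. The standard transformation for
  A → A α₁ | ... | A α_m | β₁ | ... | β_n
is
  A  → β₁ A' | ... | β_n A'
  A' → α₁ A' | ... | α_m A' | ε

E → c becomes E → c E'
E → E , becomes E' → , E'
Add E' → ε

Resulting grammar:
E → c E'
E' → , E'
E' → ε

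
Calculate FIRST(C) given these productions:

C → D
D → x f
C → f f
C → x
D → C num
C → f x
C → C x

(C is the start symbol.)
FIRST sets of the other non-terminals involved (by the same procedure, iterated to a fixed point):
  FIRST(D) = { 'f', 'x' }

From C → D:
  - D is a non-terminal: add FIRST(D) \ {ε} = { 'f', 'x' }
    D is not nullable, so stop
From C → f f:
  - f is a terminal: add 'f' and stop
From C → x:
  - x is a terminal: add 'x' and stop
From C → f x:
  - f is a terminal: add 'f' and stop
From C → C x:
  - C is the symbol being defined: contributes nothing new
    C is not nullable, so stop

Collecting: FIRST(C) = { 'f', 'x' }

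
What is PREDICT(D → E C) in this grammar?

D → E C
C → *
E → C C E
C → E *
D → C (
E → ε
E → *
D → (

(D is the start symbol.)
{ '*' }

PREDICT(D → E C) = (FIRST(RHS) \ {ε}) ∪ (FOLLOW(D) if ε ∈ FIRST(RHS), i.e. RHS ⇒* ε)
FIRST(E) = { '*', ε }
FIRST(C) = { '*' }
FIRST(E C) = { '*' }
ε ∉ FIRST(E C), so FOLLOW(D) is not added.
PREDICT(D → E C) = { '*' }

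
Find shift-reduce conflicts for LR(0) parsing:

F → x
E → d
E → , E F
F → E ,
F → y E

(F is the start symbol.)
A shift-reduce conflict occurs when an LR(0) state has both:
  - a complete (reduce) item [A → α .] (dot at the end), and
  - a shift item [B → β . c γ] (dot before a terminal).

Augment with F' → F and build the canonical LR(0) collection (I0 = CLOSURE({[F' → . F]}), then GOTO on every symbol after a dot until no new states appear). It has 11 states:
  I0: { [E → . , E F], [E → . d], [F → . E ,], [F → . x], [F → . y E], [F' → . F] }  — shift
  I1: { [E → , . E F], [E → . , E F], [E → . d] }  — shift
  I2: { [F → E . ,] }  — shift
  I3: { [F' → F .] }  — accept
  I4: { [E → d .] }  — reduce
  I5: { [F → x .] }  — reduce
  I6: { [E → . , E F], [E → . d], [F → y . E] }  — shift
  I7: { [F → y E .] }  — reduce
  I8: { [F → E , .] }  — reduce
  I9: { [E → , E . F], [E → . , E F], [E → . d], [F → . E ,], [F → . x], [F → . y E] }  — shift
  I10: { [E → , E F .] }  — reduce

No state contains both a complete item and a shift item.

Answer: No shift-reduce conflicts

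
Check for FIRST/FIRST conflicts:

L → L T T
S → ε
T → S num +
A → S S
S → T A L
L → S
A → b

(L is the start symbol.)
A FIRST/FIRST conflict occurs when two productions N → α and N → β for the same non-terminal have FIRST(α) ∩ FIRST(β) ≠ ∅ (with ε ∈ FIRST of a nullable right-hand side, so two nullable alternatives also conflict).

FIRST sets of the non-terminals at (or reachable through a nullable prefix from) the front of some alternative:
  FIRST(L) = { 'num', ε }
  FIRST(T) = { 'num' }
  FIRST(S) = { 'num', ε }

Productions for L:
  L → L T T: FIRST = { 'num' }
  L → S: FIRST = { 'num', ε }
Productions for S:
  S → ε: FIRST = { ε }
  S → T A L: FIRST = { 'num' }
Productions for A:
  A → S S: FIRST = { 'num', ε }
  A → b: FIRST = { 'b' }
T has only one production, so no FIRST/FIRST conflict is possible there.

Conflict for L: L → L T T and L → S
  Overlap: { 'num' }

Answer: Yes. L → L T T / L → S on { 'num' }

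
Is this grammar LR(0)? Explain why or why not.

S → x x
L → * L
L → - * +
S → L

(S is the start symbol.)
Augment with S' → S and build the canonical LR(0) collection (I0 = CLOSURE({[S' → . S]}), then GOTO on every symbol after a dot until no new states appear). It has 10 states:
  I0: { [L → . * L], [L → . - * +], [S → . L], [S → . x x], [S' → . S] }  — shift
  I1: { [L → * . L], [L → . * L], [L → . - * +] }  — shift
  I2: { [L → - . * +] }  — shift
  I3: { [S → L .] }  — reduce
  I4: { [S' → S .] }  — accept
  I5: { [S → x . x] }  — shift
  I6: { [S → x x .] }  — reduce
  I7: { [L → - * . +] }  — shift
  I8: { [L → - * + .] }  — reduce
  I9: { [L → * L .] }  — reduce

Every state is either a pure shift/goto state or contains exactly one complete item and nothing to shift — no conflicts. The grammar is LR(0).

Answer: Yes, the grammar is LR(0)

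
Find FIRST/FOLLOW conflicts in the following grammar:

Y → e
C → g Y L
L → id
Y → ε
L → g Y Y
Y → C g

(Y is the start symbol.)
Yes. Y → e with FOLLOW(Y) on { 'e' }; Y → C g with FOLLOW(Y) on { 'g' }

Nullable non-terminals: Y.
FIRST sets used below: FIRST(C) = { 'g' }

Y: nullable alternative(s) Y → ε; FOLLOW(Y) = { $, 'e', 'g', 'id' }
  Y → e: FIRST \ {ε} = { 'e' } — overlaps FOLLOW(Y) on { 'e' }: CONFLICT
  Y → ε: FIRST \ {ε} = { } — this is the only nullable alternative, skip
  Y → C g: FIRST \ {ε} = { 'g' } — overlaps FOLLOW(Y) on { 'g' }: CONFLICT

C, L have no nullable alternative, so no FIRST/FOLLOW check is needed there.

So the grammar has 2 FIRST/FOLLOW conflicts (marked CONFLICT above).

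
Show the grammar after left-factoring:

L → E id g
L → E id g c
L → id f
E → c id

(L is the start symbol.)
Left-factoring transforms A → αβ₁ | αβ₂ into A → αA' and A' → β₁ | β₂
(α is the longest common prefix among the alternatives). Repeat until
no nonterminal has two alternatives with a common prefix.

Round 1: L has alternatives sharing prefix 'E id g'. Introduce L': L → E id g L'
  Add: L' → ε
  Add: L' → c

No remaining common prefixes — done.

Resulting grammar:
L → E id g L'
L' → ε
L' → c
L → id f
E → c id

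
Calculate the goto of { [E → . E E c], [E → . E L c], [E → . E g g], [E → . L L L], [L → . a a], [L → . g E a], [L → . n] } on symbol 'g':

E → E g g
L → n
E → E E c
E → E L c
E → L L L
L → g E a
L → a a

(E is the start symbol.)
GOTO(I, 'g') = CLOSURE({ [A → αX.β] : [A → α.Xβ] ∈ I, X = 'g' })

Items with dot before 'g', with the dot advanced:
  [L → . g E a] → [L → g . E a]
Closure of the advanced items:
  [L → g . E a] has the dot before E: add [E → . E g g], [E → . E E c], [E → . E L c], [E → . L L L]
  [E → . L L L] has the dot before L: add [L → . n], [L → . g E a], [L → . a a]

GOTO = { [E → . E E c], [E → . E L c], [E → . E g g], [E → . L L L], [L → . a a], [L → . g E a], [L → . n], [L → g . E a] }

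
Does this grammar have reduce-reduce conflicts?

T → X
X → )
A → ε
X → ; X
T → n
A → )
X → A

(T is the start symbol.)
A reduce-reduce conflict occurs when an LR(0) state has two complete items [A → α .] and [B → β .] — both call for a reduction, and with no lookahead the parser cannot choose between them.

Augment with T' → T and build the canonical LR(0) collection (I0 = CLOSURE({[T' → . T]}), then GOTO on every symbol after a dot until no new states appear). It has 8 states:
  I0: { [A → . )], [A → .], [T → . X], [T → . n], [T' → . T], [X → . )], [X → . ; X], [X → . A] }  — shift, reduce
  I1: { [A → ) .], [X → ) .] }  — 2 reduces
  I2: { [A → . )], [A → .], [X → . )], [X → . ; X], [X → . A], [X → ; . X] }  — shift, reduce
  I3: { [X → A .] }  — reduce
  I4: { [T' → T .] }  — accept
  I5: { [T → X .] }  — reduce
  I6: { [T → n .] }  — reduce
  I7: { [X → ; X .] }  — reduce

I1 contains complete items [A → ) .], [X → ) .] — reduce-reduce conflict.

Answer: Yes — I1: [A → ) .] vs [X → ) .]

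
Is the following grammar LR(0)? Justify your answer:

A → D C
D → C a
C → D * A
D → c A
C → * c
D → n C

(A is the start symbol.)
A grammar is LR(0) if no state in the canonical LR(0) collection has:
  - both a shift item (dot before a terminal) and a complete item (shift-reduce conflict), or
  - two or more complete items (reduce-reduce conflict; the accept item [A' → A .] counts as a complete item here).

Augment with A' → A and build the canonical LR(0) collection (I0 = CLOSURE({[A' → . A]}), then GOTO on every symbol after a dot until no new states appear). It has 17 states:
  I0: { [A → . D C], [A' → . A], [C → . * c], [C → . D * A], [D → . C a], [D → . c A], [D → . n C] }  — shift
  I1: { [C → * . c] }  — shift
  I2: { [A' → A .] }  — accept
  I3: { [D → C . a] }  — shift
  I4: { [A → D . C], [C → . * c], [C → . D * A], [C → D . * A], [D → . C a], [D → . c A], [D → . n C] }  — shift
  I5: { [A → . D C], [C → . * c], [C → . D * A], [D → . C a], [D → . c A], [D → . n C], [D → c . A] }  — shift
  I6: { [C → . * c], [C → . D * A], [D → . C a], [D → . c A], [D → . n C], [D → n . C] }  — shift
  I7: { [D → C . a], [D → n C .] }  — shift, reduce
  I8: { [C → D . * A] }  — shift
  I9: { [A → . D C], [C → . * c], [C → . D * A], [C → D * . A], [D → . C a], [D → . c A], [D → . n C] }  — shift
  I10: { [C → D * A .] }  — reduce
  I11: { [D → C a .] }  — reduce
  I12: { [D → c A .] }  — reduce
  I13: { [A → . D C], [C → * . c], [C → . * c], [C → . D * A], [C → D * . A], [D → . C a], [D → . c A], [D → . n C] }  — shift
  I14: { [A → D C .], [D → C . a] }  — shift, reduce
  I15: { [A → . D C], [C → * c .], [C → . * c], [C → . D * A], [D → . C a], [D → . c A], [D → . n C], [D → c . A] }  — shift, reduce
  I16: { [C → * c .] }  — reduce

Conflict in state I7:
  Shift-reduce conflict between [D → n C .] and [D → C . a]
So the grammar is NOT LR(0).

Answer: No. Shift-reduce conflict between [D → n C .] and [D → C . a]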